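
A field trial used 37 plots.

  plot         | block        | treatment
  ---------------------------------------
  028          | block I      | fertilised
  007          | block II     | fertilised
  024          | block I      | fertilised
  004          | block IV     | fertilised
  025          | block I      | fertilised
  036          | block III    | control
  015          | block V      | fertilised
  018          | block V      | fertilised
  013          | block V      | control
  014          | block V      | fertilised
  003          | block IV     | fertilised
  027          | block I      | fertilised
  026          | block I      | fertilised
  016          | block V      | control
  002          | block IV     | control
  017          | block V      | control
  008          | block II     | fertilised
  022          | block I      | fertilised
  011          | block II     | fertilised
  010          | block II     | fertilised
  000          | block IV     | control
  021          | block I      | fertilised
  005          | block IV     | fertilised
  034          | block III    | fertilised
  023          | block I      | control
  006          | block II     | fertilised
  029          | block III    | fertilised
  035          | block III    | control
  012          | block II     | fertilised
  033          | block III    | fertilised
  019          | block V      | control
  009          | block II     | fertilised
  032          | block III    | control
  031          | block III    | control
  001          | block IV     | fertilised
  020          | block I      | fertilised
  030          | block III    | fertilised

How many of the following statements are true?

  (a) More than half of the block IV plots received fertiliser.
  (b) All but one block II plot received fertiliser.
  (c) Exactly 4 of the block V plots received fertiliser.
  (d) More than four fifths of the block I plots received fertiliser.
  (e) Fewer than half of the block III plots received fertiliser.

2

(a) block IV: |A| = 6, |A ∩ B| = 4; needs |A ∩ B| > |A ∖ B| — true.
(b) block II: |A| = 7, |A ∩ B| = 7; needs |A ∖ B| = 1 — false.
(c) block V: |A| = 7, |A ∩ B| = 3; needs |A ∩ B| = 4 — false.
(d) block I: |A| = 9, |A ∩ B| = 8; needs |A ∩ B| / |A| > 4/5 — true.
(e) block III: |A| = 8, |A ∩ B| = 4; needs |A ∩ B| < |A ∖ B| — false.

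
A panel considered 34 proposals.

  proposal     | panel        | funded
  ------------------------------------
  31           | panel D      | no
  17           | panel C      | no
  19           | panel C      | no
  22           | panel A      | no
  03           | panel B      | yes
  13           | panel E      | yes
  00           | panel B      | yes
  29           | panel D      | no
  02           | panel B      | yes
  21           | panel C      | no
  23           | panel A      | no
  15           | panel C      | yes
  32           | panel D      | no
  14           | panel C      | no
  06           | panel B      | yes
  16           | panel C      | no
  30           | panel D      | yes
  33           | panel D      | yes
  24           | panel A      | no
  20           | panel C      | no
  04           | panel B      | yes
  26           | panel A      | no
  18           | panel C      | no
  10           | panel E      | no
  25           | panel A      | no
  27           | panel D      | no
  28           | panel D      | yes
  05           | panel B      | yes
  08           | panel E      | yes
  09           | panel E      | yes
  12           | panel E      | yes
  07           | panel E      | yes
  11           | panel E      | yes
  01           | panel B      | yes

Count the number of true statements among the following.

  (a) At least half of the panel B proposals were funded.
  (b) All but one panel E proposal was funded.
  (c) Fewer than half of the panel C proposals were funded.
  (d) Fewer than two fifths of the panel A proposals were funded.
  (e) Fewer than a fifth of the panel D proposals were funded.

(a) panel B: |A| = 7, |A ∩ B| = 7; needs |A ∩ B| ≥ |A ∖ B| — true.
(b) panel E: |A| = 7, |A ∩ B| = 6; needs |A ∖ B| = 1 — true.
(c) panel C: |A| = 8, |A ∩ B| = 1; needs |A ∩ B| < |A ∖ B| — true.
(d) panel A: |A| = 5, |A ∩ B| = 0; needs |A ∩ B| / |A| < 2/5 — true.
(e) panel D: |A| = 7, |A ∩ B| = 3; needs |A ∩ B| / |A| < 1/5 — false.

4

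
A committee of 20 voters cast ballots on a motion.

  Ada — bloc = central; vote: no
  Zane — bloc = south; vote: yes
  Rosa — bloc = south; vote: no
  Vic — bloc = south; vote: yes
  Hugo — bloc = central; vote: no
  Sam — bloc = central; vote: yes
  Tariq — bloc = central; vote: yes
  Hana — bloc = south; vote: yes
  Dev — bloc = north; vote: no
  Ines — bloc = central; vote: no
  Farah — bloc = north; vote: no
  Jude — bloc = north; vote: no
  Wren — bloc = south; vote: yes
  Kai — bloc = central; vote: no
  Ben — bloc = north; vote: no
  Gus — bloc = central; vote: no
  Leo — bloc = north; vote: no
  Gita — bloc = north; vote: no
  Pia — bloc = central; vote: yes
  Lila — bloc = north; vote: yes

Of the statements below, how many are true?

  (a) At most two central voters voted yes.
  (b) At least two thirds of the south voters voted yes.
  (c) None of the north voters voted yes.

(a) central: |A| = 8, |A ∩ B| = 3; needs |A ∩ B| ≤ 2 — false.
(b) south: |A| = 5, |A ∩ B| = 4; needs |A ∩ B| / |A| ≥ 2/3 — true.
(c) north: |A| = 7, |A ∩ B| = 1; needs A ∩ B = ∅ (|A ∩ B| = 0) — false.

1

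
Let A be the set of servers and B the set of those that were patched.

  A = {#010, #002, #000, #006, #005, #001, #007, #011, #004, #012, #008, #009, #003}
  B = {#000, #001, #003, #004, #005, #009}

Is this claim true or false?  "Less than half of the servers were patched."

Truth condition: |A ∩ B| < |A ∖ B|.
A (the restrictor) = {#010, #002, #000, #006, #005, #001, #007, #011, #004, #012, #008, #009, #003}, |A| = 13.
A ∩ B = {#000, #005, #001, #004, #009, #003}, so |A ∩ B| = 6.
A ∖ B = {#010, #002, #006, #007, #011, #012, #008}, so |A ∖ B| = 7.
6 < 7, so the statement is true.

True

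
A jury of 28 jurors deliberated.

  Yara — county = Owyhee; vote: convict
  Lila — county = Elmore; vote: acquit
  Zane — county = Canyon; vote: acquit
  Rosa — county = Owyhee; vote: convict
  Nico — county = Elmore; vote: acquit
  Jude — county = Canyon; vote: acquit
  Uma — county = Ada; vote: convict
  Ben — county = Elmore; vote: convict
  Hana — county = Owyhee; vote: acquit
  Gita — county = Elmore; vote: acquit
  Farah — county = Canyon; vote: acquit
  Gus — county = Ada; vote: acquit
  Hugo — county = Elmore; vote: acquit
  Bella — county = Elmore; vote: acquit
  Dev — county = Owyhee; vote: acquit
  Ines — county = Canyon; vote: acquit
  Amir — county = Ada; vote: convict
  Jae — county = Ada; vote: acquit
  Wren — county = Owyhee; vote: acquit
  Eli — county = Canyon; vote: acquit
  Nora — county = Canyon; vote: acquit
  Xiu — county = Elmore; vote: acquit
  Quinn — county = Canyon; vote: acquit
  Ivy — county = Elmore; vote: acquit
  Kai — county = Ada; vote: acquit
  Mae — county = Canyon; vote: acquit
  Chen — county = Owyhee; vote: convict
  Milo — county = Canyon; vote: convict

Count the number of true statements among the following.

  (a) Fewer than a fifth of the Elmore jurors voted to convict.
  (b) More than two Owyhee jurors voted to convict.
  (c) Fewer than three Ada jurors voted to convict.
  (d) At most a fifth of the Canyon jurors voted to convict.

(a) Elmore: |A| = 8, |A ∩ B| = 1; needs |A ∩ B| / |A| < 1/5 — true.
(b) Owyhee: |A| = 6, |A ∩ B| = 3; needs |A ∩ B| > 2 — true.
(c) Ada: |A| = 5, |A ∩ B| = 2; needs |A ∩ B| < 3 — true.
(d) Canyon: |A| = 9, |A ∩ B| = 1; needs |A ∩ B| / |A| ≤ 1/5 — true.

4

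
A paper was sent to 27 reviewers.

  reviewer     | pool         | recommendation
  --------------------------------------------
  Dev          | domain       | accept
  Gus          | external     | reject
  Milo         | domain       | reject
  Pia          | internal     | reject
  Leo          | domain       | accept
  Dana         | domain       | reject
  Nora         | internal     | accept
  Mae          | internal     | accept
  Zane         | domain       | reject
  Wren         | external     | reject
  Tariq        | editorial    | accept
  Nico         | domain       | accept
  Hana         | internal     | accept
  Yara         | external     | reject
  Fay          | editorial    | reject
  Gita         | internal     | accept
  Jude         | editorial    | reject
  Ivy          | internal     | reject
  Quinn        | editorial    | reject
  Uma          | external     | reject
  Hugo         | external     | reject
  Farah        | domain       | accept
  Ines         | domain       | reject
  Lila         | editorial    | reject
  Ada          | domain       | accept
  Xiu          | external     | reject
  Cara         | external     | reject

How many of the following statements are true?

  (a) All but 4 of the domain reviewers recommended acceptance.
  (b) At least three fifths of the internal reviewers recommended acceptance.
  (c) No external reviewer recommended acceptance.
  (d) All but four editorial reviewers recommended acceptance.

4

(a) domain: |A| = 9, |A ∩ B| = 5; needs |A ∖ B| = 4 — true.
(b) internal: |A| = 6, |A ∩ B| = 4; needs |A ∩ B| / |A| ≥ 3/5 — true.
(c) external: |A| = 7, |A ∩ B| = 0; needs A ∩ B = ∅ (|A ∩ B| = 0) — true.
(d) editorial: |A| = 5, |A ∩ B| = 1; needs |A ∖ B| = 4 — true.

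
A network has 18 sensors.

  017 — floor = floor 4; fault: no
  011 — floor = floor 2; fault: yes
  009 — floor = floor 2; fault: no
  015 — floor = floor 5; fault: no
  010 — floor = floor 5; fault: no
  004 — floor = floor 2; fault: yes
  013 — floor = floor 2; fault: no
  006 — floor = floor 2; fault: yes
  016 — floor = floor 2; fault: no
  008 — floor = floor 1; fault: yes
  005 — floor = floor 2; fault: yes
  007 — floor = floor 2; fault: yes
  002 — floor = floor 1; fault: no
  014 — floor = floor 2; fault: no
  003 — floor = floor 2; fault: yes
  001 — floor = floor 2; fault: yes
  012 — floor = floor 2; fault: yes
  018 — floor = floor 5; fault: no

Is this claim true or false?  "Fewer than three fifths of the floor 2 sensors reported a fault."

False

'Fewer than three fifths of the floor 2 sensors reported a fault' holds iff |A ∩ B| / |A| < 3/5.
A (the restrictor) = {011, 009, 004, 013, 006, 016, 005, 007, 014, 003, 001, 012}, |A| = 12.
A ∩ B = {011, 004, 006, 005, 007, 003, 001, 012}, so |A ∩ B| = 8.
A ∖ B = {009, 013, 016, 014}, so |A ∖ B| = 4.
|A ∩ B|/|A| = 8/12, so the statement is false.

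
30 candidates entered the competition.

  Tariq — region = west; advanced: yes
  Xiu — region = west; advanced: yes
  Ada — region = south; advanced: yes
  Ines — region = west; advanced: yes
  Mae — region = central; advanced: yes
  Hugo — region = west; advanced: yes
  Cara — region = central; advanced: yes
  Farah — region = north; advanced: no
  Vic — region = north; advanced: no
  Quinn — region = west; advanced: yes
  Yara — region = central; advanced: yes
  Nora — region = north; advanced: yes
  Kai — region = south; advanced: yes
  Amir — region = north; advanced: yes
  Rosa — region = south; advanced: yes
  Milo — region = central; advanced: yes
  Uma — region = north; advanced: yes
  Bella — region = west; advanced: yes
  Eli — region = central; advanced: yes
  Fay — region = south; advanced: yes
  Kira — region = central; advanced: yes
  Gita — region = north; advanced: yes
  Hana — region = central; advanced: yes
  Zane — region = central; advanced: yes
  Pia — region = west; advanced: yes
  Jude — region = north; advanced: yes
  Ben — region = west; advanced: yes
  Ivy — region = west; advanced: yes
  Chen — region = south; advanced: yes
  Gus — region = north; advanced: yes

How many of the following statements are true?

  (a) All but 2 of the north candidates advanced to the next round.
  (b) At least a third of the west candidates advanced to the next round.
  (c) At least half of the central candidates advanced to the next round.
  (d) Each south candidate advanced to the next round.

4

(a) north: |A| = 8, |A ∩ B| = 6; needs |A ∖ B| = 2 — true.
(b) west: |A| = 9, |A ∩ B| = 9; needs |A ∩ B| / |A| ≥ 1/3 — true.
(c) central: |A| = 8, |A ∩ B| = 8; needs |A ∩ B| ≥ |A ∖ B| — true.
(d) south: |A| = 5, |A ∩ B| = 5; needs A ⊆ B, i.e. every element of A is in B (|A ∖ B| = 0) — true.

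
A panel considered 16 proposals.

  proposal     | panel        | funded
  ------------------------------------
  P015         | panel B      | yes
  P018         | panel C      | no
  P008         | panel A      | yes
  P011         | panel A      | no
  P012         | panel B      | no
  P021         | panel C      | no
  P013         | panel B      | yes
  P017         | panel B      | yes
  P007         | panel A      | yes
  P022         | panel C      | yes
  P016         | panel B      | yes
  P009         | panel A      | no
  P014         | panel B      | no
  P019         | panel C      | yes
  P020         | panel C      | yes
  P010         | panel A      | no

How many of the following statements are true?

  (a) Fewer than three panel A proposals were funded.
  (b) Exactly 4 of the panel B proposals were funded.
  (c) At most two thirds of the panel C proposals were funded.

3

(a) panel A: |A| = 5, |A ∩ B| = 2; needs |A ∩ B| < 3 — true.
(b) panel B: |A| = 6, |A ∩ B| = 4; needs |A ∩ B| = 4 — true.
(c) panel C: |A| = 5, |A ∩ B| = 3; needs |A ∩ B| / |A| ≤ 2/3 — true.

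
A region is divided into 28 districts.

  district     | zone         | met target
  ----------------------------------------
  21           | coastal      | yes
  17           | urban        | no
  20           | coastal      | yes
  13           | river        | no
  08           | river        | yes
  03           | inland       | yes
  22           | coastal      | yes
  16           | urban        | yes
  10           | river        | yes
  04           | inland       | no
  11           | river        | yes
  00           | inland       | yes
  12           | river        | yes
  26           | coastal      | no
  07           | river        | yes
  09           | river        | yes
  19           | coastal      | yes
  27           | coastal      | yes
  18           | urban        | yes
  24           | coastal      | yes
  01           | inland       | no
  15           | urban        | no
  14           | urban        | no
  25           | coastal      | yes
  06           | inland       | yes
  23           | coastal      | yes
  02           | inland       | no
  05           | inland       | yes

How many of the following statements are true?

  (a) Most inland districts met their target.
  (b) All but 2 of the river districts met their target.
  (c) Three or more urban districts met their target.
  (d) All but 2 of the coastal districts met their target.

(a) inland: |A| = 7, |A ∩ B| = 4; needs |A ∩ B| > |A ∖ B| — true.
(b) river: |A| = 7, |A ∩ B| = 6; needs |A ∖ B| = 2 — false.
(c) urban: |A| = 5, |A ∩ B| = 2; needs |A ∩ B| ≥ 3 — false.
(d) coastal: |A| = 9, |A ∩ B| = 8; needs |A ∖ B| = 2 — false.

1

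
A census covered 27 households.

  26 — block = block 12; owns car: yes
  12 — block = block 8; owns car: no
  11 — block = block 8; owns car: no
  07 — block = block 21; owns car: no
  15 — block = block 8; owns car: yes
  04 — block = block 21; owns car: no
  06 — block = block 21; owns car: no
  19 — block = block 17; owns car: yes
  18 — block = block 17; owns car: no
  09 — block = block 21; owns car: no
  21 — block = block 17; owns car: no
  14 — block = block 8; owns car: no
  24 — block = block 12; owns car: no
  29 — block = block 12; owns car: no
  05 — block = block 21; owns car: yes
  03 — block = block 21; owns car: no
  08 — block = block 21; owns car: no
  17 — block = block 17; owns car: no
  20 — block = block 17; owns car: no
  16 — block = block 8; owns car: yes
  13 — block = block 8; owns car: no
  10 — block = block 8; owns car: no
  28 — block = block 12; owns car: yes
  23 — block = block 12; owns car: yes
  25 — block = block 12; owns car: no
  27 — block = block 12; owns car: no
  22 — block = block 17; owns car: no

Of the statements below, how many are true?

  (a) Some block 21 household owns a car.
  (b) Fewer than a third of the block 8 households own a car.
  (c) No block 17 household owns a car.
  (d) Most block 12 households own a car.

2

(a) block 21: |A| = 7, |A ∩ B| = 1; needs A ∩ B ≠ ∅ (|A ∩ B| ≥ 1) — true.
(b) block 8: |A| = 7, |A ∩ B| = 2; needs |A ∩ B| / |A| < 1/3 — true.
(c) block 17: |A| = 6, |A ∩ B| = 1; needs A ∩ B = ∅ (|A ∩ B| = 0) — false.
(d) block 12: |A| = 7, |A ∩ B| = 3; needs |A ∩ B| > |A ∖ B| — false.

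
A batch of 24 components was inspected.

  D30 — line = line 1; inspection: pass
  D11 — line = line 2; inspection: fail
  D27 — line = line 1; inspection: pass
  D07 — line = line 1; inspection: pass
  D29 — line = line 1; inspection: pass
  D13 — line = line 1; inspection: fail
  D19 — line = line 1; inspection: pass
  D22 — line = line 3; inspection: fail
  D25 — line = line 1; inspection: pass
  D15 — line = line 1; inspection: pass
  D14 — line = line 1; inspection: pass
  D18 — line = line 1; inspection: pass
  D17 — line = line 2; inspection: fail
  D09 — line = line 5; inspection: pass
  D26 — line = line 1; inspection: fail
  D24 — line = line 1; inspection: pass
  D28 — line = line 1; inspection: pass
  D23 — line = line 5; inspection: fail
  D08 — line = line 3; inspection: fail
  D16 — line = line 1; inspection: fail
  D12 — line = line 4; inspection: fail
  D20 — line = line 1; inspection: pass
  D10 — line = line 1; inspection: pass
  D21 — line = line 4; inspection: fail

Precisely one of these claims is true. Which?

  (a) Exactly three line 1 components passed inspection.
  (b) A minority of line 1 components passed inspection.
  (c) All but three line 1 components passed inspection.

|A| = 16, |A ∩ B| = 13, |A ∖ B| = 3.
(a) requires |A ∩ B| = 3: false.
(b) requires |A ∩ B| < |A ∖ B|: false.
(c) requires |A ∖ B| = 3: true.

(c)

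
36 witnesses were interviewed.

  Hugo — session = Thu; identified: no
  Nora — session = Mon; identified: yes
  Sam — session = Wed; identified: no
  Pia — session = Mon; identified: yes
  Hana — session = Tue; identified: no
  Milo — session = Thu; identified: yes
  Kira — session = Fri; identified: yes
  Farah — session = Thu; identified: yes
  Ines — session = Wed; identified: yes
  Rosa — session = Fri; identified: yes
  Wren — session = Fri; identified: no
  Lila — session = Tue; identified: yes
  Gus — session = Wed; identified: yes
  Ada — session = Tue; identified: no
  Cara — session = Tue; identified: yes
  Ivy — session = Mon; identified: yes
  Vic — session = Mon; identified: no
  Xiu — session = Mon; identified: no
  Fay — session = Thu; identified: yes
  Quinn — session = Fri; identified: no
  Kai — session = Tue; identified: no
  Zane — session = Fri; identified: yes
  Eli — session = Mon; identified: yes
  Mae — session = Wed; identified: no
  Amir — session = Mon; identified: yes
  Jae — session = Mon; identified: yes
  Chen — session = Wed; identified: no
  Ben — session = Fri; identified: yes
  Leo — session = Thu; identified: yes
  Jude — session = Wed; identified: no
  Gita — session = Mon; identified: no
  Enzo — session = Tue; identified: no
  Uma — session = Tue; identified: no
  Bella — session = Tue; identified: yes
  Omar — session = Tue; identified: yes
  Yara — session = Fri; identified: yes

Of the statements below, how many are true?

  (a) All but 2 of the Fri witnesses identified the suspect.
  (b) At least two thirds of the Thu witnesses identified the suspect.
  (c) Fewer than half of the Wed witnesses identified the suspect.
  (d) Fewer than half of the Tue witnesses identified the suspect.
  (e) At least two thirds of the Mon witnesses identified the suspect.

5

(a) Fri: |A| = 7, |A ∩ B| = 5; needs |A ∖ B| = 2 — true.
(b) Thu: |A| = 5, |A ∩ B| = 4; needs |A ∩ B| / |A| ≥ 2/3 — true.
(c) Wed: |A| = 6, |A ∩ B| = 2; needs |A ∩ B| < |A ∖ B| — true.
(d) Tue: |A| = 9, |A ∩ B| = 4; needs |A ∩ B| < |A ∖ B| — true.
(e) Mon: |A| = 9, |A ∩ B| = 6; needs |A ∩ B| / |A| ≥ 2/3 — true.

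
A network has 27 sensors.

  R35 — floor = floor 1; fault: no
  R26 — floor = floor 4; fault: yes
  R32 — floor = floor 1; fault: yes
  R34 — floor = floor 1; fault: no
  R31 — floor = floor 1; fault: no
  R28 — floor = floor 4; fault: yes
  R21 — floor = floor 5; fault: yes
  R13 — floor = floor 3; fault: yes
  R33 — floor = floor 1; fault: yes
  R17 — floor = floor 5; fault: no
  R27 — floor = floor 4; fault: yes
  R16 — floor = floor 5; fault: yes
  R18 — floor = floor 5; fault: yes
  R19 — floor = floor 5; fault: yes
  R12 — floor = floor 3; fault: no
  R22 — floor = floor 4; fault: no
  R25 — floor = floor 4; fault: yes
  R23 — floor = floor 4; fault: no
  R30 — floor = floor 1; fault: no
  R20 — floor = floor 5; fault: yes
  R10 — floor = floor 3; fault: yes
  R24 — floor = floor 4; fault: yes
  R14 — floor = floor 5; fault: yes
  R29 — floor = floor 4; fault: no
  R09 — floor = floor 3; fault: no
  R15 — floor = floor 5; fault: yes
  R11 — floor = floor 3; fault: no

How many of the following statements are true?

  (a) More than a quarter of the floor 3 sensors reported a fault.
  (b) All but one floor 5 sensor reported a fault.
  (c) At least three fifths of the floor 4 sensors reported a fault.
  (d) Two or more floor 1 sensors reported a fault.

(a) floor 3: |A| = 5, |A ∩ B| = 2; needs |A ∩ B| / |A| > 1/4 — true.
(b) floor 5: |A| = 8, |A ∩ B| = 7; needs |A ∖ B| = 1 — true.
(c) floor 4: |A| = 8, |A ∩ B| = 5; needs |A ∩ B| / |A| ≥ 3/5 — true.
(d) floor 1: |A| = 6, |A ∩ B| = 2; needs |A ∩ B| ≥ 2 — true.

4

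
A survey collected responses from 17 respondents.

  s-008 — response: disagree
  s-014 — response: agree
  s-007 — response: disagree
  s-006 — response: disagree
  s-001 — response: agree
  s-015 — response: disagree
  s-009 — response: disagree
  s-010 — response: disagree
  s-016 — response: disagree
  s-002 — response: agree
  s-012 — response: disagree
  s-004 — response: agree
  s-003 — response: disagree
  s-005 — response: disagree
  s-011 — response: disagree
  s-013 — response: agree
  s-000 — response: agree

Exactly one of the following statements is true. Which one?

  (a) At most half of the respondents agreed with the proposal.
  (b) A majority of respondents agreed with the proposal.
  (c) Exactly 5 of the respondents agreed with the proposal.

|A| = 17, |A ∩ B| = 6, |A ∖ B| = 11.
(a) requires |A ∩ B| ≤ |A ∖ B|: true.
(b) requires |A ∩ B| > |A ∖ B|: false.
(c) requires |A ∩ B| = 5: false.

(a)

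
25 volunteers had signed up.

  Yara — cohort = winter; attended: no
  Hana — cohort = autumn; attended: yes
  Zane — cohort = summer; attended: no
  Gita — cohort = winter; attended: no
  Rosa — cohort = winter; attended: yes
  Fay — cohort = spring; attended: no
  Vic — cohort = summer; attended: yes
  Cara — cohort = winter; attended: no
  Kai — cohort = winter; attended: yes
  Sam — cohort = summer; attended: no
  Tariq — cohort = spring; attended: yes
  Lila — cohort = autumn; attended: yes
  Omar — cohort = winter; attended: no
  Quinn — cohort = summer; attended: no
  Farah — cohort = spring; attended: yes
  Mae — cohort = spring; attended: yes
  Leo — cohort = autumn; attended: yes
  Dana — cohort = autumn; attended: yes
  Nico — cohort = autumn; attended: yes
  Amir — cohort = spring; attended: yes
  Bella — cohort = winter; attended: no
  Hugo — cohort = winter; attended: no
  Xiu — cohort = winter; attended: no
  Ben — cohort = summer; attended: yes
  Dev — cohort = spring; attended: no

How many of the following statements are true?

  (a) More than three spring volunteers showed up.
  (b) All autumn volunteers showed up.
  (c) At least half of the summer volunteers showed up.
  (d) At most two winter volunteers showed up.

(a) spring: |A| = 6, |A ∩ B| = 4; needs |A ∩ B| > 3 — true.
(b) autumn: |A| = 5, |A ∩ B| = 5; needs A ⊆ B, i.e. every element of A is in B (|A ∖ B| = 0) — true.
(c) summer: |A| = 5, |A ∩ B| = 2; needs |A ∩ B| ≥ |A ∖ B| — false.
(d) winter: |A| = 9, |A ∩ B| = 2; needs |A ∩ B| ≤ 2 — true.

3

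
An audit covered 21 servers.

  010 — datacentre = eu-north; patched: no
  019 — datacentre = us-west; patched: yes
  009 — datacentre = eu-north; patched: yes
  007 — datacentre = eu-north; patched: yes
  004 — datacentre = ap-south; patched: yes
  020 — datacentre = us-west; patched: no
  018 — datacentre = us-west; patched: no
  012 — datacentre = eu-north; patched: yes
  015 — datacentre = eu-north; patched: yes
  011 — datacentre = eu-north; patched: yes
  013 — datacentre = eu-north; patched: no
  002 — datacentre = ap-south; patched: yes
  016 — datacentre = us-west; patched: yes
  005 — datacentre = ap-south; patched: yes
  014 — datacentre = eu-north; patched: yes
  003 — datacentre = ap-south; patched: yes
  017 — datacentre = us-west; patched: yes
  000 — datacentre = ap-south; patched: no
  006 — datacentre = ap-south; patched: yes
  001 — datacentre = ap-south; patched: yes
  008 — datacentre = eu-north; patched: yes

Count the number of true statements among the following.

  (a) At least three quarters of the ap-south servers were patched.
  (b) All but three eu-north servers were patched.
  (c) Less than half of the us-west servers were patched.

(a) ap-south: |A| = 7, |A ∩ B| = 6; needs |A ∩ B| / |A| ≥ 3/4 — true.
(b) eu-north: |A| = 9, |A ∩ B| = 7; needs |A ∖ B| = 3 — false.
(c) us-west: |A| = 5, |A ∩ B| = 3; needs |A ∩ B| < |A ∖ B| — false.

1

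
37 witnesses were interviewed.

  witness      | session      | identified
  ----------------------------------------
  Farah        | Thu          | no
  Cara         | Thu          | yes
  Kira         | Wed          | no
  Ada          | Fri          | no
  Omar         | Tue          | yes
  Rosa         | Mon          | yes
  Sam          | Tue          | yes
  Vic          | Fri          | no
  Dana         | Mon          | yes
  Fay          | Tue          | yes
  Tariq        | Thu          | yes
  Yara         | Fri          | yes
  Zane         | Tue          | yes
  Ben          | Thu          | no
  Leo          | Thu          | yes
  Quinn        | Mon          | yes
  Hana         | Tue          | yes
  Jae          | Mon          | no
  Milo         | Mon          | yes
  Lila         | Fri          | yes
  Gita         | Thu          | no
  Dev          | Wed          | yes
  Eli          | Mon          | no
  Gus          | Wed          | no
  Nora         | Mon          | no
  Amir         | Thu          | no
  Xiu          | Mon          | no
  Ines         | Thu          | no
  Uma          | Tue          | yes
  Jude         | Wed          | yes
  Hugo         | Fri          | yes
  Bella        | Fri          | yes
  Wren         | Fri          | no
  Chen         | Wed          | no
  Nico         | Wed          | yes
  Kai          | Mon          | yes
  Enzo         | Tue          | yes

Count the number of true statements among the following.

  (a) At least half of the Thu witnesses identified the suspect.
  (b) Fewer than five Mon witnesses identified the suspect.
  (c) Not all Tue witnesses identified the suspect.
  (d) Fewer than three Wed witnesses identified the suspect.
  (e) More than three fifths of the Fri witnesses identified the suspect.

0

(a) Thu: |A| = 8, |A ∩ B| = 3; needs |A ∩ B| ≥ |A ∖ B| — false.
(b) Mon: |A| = 9, |A ∩ B| = 5; needs |A ∩ B| < 5 — false.
(c) Tue: |A| = 7, |A ∩ B| = 7; needs A ⊄ B (|A ∖ B| ≥ 1) — false.
(d) Wed: |A| = 6, |A ∩ B| = 3; needs |A ∩ B| < 3 — false.
(e) Fri: |A| = 7, |A ∩ B| = 4; needs |A ∩ B| / |A| > 3/5 — false.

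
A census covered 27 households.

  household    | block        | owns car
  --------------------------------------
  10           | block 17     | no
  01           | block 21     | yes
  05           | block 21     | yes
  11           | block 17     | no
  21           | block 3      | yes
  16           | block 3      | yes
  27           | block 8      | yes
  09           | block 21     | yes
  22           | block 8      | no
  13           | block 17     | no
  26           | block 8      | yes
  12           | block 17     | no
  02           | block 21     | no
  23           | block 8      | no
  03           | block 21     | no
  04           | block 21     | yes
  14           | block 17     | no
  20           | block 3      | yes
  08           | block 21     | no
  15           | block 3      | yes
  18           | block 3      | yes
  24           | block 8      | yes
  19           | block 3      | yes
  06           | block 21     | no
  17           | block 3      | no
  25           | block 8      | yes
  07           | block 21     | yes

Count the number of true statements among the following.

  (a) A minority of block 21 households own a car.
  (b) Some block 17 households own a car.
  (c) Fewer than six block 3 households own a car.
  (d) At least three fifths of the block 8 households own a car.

1

(a) block 21: |A| = 9, |A ∩ B| = 5; needs |A ∩ B| < |A ∖ B| — false.
(b) block 17: |A| = 5, |A ∩ B| = 0; needs A ∩ B ≠ ∅ (|A ∩ B| ≥ 1) — false.
(c) block 3: |A| = 7, |A ∩ B| = 6; needs |A ∩ B| < 6 — false.
(d) block 8: |A| = 6, |A ∩ B| = 4; needs |A ∩ B| / |A| ≥ 3/5 — true.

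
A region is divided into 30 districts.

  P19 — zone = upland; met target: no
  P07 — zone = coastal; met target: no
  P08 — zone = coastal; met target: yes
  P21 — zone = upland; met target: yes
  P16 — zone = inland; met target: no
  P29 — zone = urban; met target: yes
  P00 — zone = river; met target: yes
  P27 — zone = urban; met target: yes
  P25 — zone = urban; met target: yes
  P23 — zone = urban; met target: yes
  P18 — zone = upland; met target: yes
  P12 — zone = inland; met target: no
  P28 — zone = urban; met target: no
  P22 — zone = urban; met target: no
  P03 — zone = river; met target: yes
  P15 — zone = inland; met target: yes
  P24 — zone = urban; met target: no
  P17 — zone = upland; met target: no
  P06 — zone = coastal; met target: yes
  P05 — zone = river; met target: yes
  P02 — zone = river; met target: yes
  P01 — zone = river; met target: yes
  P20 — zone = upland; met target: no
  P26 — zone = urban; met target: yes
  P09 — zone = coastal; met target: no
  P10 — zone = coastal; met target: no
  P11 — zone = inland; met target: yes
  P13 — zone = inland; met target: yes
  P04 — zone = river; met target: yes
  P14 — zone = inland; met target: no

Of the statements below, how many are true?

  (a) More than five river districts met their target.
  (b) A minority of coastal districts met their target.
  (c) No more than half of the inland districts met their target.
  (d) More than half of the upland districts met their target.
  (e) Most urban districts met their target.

(a) river: |A| = 6, |A ∩ B| = 6; needs |A ∩ B| > 5 — true.
(b) coastal: |A| = 5, |A ∩ B| = 2; needs |A ∩ B| < |A ∖ B| — true.
(c) inland: |A| = 6, |A ∩ B| = 3; needs |A ∩ B| ≤ |A ∖ B| — true.
(d) upland: |A| = 5, |A ∩ B| = 2; needs |A ∩ B| > |A ∖ B| — false.
(e) urban: |A| = 8, |A ∩ B| = 5; needs |A ∩ B| > |A ∖ B| — true.

4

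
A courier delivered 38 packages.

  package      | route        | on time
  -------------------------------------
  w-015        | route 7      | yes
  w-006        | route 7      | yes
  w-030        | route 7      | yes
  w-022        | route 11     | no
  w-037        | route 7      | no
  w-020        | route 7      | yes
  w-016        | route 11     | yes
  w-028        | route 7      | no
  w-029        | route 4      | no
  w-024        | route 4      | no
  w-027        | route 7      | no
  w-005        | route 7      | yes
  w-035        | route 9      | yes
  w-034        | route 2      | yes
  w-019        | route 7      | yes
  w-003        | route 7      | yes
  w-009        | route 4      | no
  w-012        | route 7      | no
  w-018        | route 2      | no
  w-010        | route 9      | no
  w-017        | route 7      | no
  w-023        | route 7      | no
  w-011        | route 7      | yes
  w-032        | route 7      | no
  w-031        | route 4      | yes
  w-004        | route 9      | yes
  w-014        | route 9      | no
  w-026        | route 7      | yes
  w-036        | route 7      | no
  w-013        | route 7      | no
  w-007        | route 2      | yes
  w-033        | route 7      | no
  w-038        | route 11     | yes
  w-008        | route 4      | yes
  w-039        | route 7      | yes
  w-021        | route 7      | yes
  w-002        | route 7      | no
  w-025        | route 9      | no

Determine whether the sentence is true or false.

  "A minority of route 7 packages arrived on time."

False

The determiner here denotes the relation: |A ∩ B| < |A ∖ B|.
|A| = 22, |A ∩ B| = 11, |A ∖ B| = 11.
11 = 11, so the statement is false.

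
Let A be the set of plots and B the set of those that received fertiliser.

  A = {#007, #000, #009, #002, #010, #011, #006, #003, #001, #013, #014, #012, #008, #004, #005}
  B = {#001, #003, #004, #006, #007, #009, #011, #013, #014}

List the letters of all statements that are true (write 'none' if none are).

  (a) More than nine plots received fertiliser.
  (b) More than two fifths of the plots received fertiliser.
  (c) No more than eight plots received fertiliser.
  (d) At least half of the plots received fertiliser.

|A| = 15, |A ∩ B| = 9, |A ∖ B| = 6.
(a) |A ∩ B| > 9: fails.
(b) |A ∩ B| / |A| > 2/5: holds.
(c) |A ∩ B| ≤ 8: fails.
(d) |A ∩ B| ≥ |A ∖ B|: holds.

(b), (d)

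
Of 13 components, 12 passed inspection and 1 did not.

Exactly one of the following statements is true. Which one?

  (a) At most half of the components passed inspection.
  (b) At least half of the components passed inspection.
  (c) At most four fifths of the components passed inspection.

(b)

|A| = 13, |A ∩ B| = 12, |A ∖ B| = 1.
(a) requires |A ∩ B| ≤ |A ∖ B|: false.
(b) requires |A ∩ B| ≥ |A ∖ B|: true.
(c) requires |A ∩ B| / |A| ≤ 4/5: false.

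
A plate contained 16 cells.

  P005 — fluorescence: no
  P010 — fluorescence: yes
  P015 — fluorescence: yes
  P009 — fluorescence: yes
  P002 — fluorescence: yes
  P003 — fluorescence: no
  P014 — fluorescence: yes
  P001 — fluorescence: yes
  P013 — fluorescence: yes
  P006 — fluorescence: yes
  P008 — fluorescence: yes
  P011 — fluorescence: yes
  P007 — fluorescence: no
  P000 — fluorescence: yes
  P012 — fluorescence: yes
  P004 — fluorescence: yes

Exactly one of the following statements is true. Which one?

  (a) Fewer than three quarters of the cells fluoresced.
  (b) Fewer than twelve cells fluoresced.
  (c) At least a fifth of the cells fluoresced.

(c)

|A| = 16, |A ∩ B| = 13, |A ∖ B| = 3.
(a) requires |A ∩ B| / |A| < 3/4: false.
(b) requires |A ∩ B| < 12: false.
(c) requires |A ∩ B| / |A| ≥ 1/5: true.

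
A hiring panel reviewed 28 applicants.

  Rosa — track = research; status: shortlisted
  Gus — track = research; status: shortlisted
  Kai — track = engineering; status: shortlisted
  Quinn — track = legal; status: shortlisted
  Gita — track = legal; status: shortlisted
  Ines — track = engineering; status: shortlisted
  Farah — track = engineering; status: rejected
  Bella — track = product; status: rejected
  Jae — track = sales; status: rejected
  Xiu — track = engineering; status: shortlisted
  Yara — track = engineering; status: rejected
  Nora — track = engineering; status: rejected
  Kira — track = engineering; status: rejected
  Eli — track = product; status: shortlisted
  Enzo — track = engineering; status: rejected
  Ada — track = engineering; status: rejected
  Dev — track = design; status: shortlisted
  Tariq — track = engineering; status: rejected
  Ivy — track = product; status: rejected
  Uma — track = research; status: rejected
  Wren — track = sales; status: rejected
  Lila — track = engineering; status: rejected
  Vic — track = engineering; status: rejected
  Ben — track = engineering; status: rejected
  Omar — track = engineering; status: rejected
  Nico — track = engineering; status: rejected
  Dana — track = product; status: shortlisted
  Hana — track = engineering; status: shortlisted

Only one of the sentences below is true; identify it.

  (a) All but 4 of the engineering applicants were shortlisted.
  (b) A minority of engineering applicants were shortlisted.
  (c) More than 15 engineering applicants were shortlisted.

(b)

|A| = 16, |A ∩ B| = 4, |A ∖ B| = 12.
(a) requires |A ∖ B| = 4: false.
(b) requires |A ∩ B| < |A ∖ B|: true.
(c) requires |A ∩ B| > 15: false.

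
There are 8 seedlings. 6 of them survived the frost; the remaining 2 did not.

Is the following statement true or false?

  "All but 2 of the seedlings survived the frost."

True

The determiner here denotes the relation: |A ∖ B| = 2.
|A| = 8, |A ∩ B| = 6, |A ∖ B| = 2.
|A ∖ B| = 2, so the statement is true.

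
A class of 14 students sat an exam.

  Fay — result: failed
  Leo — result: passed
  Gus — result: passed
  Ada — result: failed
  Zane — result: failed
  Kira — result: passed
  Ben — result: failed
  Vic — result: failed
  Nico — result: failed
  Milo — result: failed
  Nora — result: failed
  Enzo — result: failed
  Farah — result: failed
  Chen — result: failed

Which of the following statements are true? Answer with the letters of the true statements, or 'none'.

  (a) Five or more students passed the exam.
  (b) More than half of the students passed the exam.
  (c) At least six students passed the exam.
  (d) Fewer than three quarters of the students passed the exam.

|A| = 14, |A ∩ B| = 3, |A ∖ B| = 11.
(a) |A ∩ B| ≥ 5: fails.
(b) |A ∩ B| > |A ∖ B|: fails.
(c) |A ∩ B| ≥ 6: fails.
(d) |A ∩ B| / |A| < 3/4: holds.

(d)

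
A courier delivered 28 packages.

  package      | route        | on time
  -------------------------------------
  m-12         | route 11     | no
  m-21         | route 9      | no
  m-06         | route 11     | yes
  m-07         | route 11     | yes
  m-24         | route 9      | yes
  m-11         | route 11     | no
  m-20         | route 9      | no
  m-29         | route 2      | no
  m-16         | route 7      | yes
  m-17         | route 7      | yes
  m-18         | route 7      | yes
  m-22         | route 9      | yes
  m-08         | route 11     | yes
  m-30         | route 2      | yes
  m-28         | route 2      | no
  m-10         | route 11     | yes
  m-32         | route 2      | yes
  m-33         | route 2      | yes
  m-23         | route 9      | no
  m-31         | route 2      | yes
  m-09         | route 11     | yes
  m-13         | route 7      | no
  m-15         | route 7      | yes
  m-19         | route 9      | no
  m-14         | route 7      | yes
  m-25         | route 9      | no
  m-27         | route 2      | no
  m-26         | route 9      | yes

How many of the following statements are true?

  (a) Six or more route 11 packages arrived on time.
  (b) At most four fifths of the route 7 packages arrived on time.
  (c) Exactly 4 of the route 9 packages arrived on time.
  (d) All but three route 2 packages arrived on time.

(a) route 11: |A| = 7, |A ∩ B| = 5; needs |A ∩ B| ≥ 6 — false.
(b) route 7: |A| = 6, |A ∩ B| = 5; needs |A ∩ B| / |A| ≤ 4/5 — false.
(c) route 9: |A| = 8, |A ∩ B| = 3; needs |A ∩ B| = 4 — false.
(d) route 2: |A| = 7, |A ∩ B| = 4; needs |A ∖ B| = 3 — true.

1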